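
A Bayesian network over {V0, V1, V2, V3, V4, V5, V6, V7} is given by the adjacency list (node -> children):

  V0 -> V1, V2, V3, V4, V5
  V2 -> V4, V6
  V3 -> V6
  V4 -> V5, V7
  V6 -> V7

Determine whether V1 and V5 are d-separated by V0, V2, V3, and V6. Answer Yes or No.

Yes

There are 6 undirected paths between V1 and V5; checking each against the conditioning set {V0, V2, V3, V6}:
Path 1: V1 ← V0 → V4 → V5
  V0 is a fork here and V0 is conditioned on, so the path is blocked at V0.
Path 2: V1 ← V0 → V5
  V0 is a fork here and V0 is conditioned on, so the path is blocked at V0.
Path 3: V1 ← V0 → V2 → V4 → V5
  V0 is a fork here and V0 is conditioned on, so the path is blocked at V0.
Path 4: V1 ← V0 → V2 → V6 → V7 ← V4 → V5
  V0 is a fork here and V0 is conditioned on, so the path is blocked at V0.
Path 5: V1 ← V0 → V3 → V6 ← V2 → V4 → V5
  V0 is a fork here and V0 is conditioned on, so the path is blocked at V0.
Path 6: V1 ← V0 → V3 → V6 → V7 ← V4 → V5
  V0 is a fork here and V0 is conditioned on, so the path is blocked at V0.
Every path is blocked, so V1 and V5 are d-separated given {V0, V2, V3, V6}.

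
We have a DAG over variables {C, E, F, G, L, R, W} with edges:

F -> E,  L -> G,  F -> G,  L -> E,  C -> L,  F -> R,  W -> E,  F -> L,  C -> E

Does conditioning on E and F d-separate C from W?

We examine all 4 paths between C and W:
Path 1: C → L ← F → E ← W
  F is a fork here and F is conditioned on, so the path is blocked at F.
Path 2: C → L → E ← W
  L is a chain and L is not conditioned on; E is a collider and E is conditioned on, which opens it — no node blocks this path, so it is active.
Path 3: C → L → G ← F → E ← W
  G is a collider here and neither G nor any of its descendants is conditioned on, so the collider stays closed — the path is blocked at G.
Path 4: C → E ← W
  E is a collider and E is conditioned on, which opens it — no node blocks this path, so it is active.
At least one path is unblocked, so d-separation fails.

No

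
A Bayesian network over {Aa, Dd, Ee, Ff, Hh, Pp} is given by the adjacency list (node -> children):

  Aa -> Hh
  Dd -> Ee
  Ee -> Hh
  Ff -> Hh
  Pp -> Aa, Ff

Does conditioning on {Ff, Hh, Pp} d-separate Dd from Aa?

No

2 paths connect Dd and Aa; each must be blocked for d-separation to hold:
  1. Dd → Ee → Hh ← Ff ← Pp → Aa — Ee:chain[open]; Hh:collider[open]; Ff:chain[blocks]; Pp:fork[blocks] ⇒ blocked
  2. Dd → Ee → Hh ← Aa — Ee:chain[open]; Hh:collider[open] ⇒ active
At least one path is unblocked, so d-separation fails.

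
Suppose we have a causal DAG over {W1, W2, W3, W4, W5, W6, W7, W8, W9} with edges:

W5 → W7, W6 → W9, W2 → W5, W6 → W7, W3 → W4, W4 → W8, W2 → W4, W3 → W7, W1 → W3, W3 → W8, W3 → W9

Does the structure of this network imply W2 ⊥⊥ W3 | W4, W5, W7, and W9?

No — W2 and W3 are not d-separated given {W4, W5, W7, W9}.

Enumerating the 4 paths from W2 to W3 and testing each for blocking by {W4, W5, W7, W9}:
  1. W2 → W5 → W7 ← W3 — W5:chain[blocks]; W7:collider[open] ⇒ blocked
  2. W2 → W5 → W7 ← W6 → W9 ← W3 — W5:chain[blocks]; W7:collider[open]; W6:fork[open]; W9:collider[open] ⇒ blocked
  3. W2 → W4 → W8 ← W3 — W4:chain[blocks]; W8:collider[blocks] ⇒ blocked
  4. W2 → W4 ← W3 — W4:collider[open] ⇒ active
At least one path is unblocked, so d-separation fails.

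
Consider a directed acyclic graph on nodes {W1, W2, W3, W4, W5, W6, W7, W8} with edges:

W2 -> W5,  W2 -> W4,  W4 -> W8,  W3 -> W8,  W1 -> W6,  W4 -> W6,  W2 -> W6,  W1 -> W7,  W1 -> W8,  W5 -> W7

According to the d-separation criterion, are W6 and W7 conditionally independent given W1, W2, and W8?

Yes

We examine all 6 paths between W6 and W7:
  1. W6 ← W4 → W8 ← W1 → W7 — W4:fork[open]; W8:collider[open]; W1:fork[blocks] ⇒ blocked
  2. W6 ← W4 ← W2 → W5 → W7 — W4:chain[open]; W2:fork[blocks]; W5:chain[open] ⇒ blocked
  3. W6 ← W1 → W7 — W1:fork[blocks] ⇒ blocked
  4. W6 ← W1 → W8 ← W4 ← W2 → W5 → W7 — W1:fork[blocks]; W8:collider[open]; W4:chain[open]; W2:fork[blocks]; W5:chain[open] ⇒ blocked
  5. W6 ← W2 → W5 → W7 — W2:fork[blocks]; W5:chain[open] ⇒ blocked
  6. W6 ← W2 → W4 → W8 ← W1 → W7 — W2:fork[blocks]; W4:chain[open]; W8:collider[open]; W1:fork[blocks] ⇒ blocked
Since every path is blocked, d-separation holds.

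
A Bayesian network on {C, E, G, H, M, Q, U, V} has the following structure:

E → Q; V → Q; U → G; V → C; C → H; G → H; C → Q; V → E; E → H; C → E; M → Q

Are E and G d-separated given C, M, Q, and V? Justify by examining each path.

Yes

There are 6 undirected paths between E and G; checking each against the conditioning set {C, M, Q, V}:
  1. E ← C → H ← G — C:fork[blocks]; H:collider[blocks] ⇒ blocked
  2. E → H ← G — H:collider[blocks] ⇒ blocked
  3. E → Q ← C → H ← G — Q:collider[open]; C:fork[blocks]; H:collider[blocks] ⇒ blocked
  4. E → Q ← V → C → H ← G — Q:collider[open]; V:fork[blocks]; C:chain[blocks]; H:collider[blocks] ⇒ blocked
  5. E ← V → C → H ← G — V:fork[blocks]; C:chain[blocks]; H:collider[blocks] ⇒ blocked
  6. E ← V → Q ← C → H ← G — V:fork[blocks]; Q:collider[open]; C:fork[blocks]; H:collider[blocks] ⇒ blocked
All paths are blocked; E ⊥ G | {C, M, Q, V} holds.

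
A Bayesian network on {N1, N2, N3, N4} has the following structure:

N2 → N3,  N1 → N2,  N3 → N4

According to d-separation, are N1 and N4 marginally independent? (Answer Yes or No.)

No

The only undirected path from N1 to N4 is:
Path 1: N1 → N2 → N3 → N4
  N2 is a chain and N2 is not conditioned on; N3 is a chain and N3 is not conditioned on — no node blocks this path, so it is active.
Since the path N1 → N2 → N3 → N4 is active, N1 and N4 are not d-separated given ∅.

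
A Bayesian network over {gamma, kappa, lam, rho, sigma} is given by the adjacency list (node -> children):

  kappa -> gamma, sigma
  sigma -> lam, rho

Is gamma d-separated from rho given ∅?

There is one path between gamma and rho:
Path 1: gamma ← kappa → sigma → rho
  kappa is a fork and kappa is not conditioned on; sigma is a chain and sigma is not conditioned on — no node blocks this path, so it is active.
Since the path gamma ← kappa → sigma → rho is active, gamma and rho are not d-separated given ∅.

No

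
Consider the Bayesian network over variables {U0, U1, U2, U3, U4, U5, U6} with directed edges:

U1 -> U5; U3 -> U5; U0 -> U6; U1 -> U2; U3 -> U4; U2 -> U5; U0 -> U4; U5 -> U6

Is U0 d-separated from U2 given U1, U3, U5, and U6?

Yes

We examine all 4 paths between U0 and U2:
  1. U0 → U6 ← U5 ← U1 → U2 — U6:collider[open]; U5:chain[blocks]; U1:fork[blocks] ⇒ blocked
  2. U0 → U6 ← U5 ← U2 — U6:collider[open]; U5:chain[blocks] ⇒ blocked
  3. U0 → U4 ← U3 → U5 ← U1 → U2 — U4:collider[blocks]; U3:fork[blocks]; U5:collider[open]; U1:fork[blocks] ⇒ blocked
  4. U0 → U4 ← U3 → U5 ← U2 — U4:collider[blocks]; U3:fork[blocks]; U5:collider[open] ⇒ blocked
Since every path is blocked, d-separation holds.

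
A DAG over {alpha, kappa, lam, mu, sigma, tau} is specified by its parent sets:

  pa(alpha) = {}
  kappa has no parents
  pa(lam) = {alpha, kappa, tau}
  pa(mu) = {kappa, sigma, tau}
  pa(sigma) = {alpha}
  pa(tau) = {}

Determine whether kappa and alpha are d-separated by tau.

Yes

4 paths connect kappa and alpha; each must be blocked for d-separation to hold:
  1. kappa → lam ← tau → mu ← sigma ← alpha — lam:collider[blocks]; tau:fork[blocks]; mu:collider[blocks]; sigma:chain[open] ⇒ blocked
  2. kappa → lam ← alpha — lam:collider[blocks] ⇒ blocked
  3. kappa → mu ← tau → lam ← alpha — mu:collider[blocks]; tau:fork[blocks]; lam:collider[blocks] ⇒ blocked
  4. kappa → mu ← sigma ← alpha — mu:collider[blocks]; sigma:chain[open] ⇒ blocked
All paths are blocked; kappa ⊥ alpha | {tau} holds.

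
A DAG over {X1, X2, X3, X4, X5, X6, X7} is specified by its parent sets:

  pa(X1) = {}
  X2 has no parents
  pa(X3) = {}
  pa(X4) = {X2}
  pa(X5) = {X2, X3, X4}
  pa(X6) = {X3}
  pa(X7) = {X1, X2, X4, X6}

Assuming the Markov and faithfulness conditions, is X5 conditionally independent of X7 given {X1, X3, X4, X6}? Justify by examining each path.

No

There are 5 undirected paths between X5 and X7; checking each against the conditioning set {X1, X3, X4, X6}:
Path 1: X5 ← X4 ← X2 → X7
  X4 is a chain here and X4 is conditioned on, so the path is blocked at X4.
Path 2: X5 ← X4 → X7
  X4 is a fork here and X4 is conditioned on, so the path is blocked at X4.
Path 3: X5 ← X2 → X4 → X7
  X4 is a chain here and X4 is conditioned on, so the path is blocked at X4.
Path 4: X5 ← X2 → X7
  X2 is a fork and X2 is not conditioned on — no node blocks this path, so it is active.
Path 5: X5 ← X3 → X6 → X7
  X3 is a fork here and X3 is conditioned on, so the path is blocked at X3.
Because an active path exists, X5 and X7 are not d-separated.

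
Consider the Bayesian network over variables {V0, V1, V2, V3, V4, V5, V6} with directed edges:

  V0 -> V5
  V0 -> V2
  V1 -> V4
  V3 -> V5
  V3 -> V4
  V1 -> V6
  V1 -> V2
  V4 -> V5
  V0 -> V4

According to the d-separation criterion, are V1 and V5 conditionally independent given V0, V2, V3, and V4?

Yes

Enumerating the 6 paths from V1 to V5 and testing each for blocking by {V0, V2, V3, V4}:
Path 1: V1 → V2 ← V0 → V5
  V0 is a fork here and V0 is conditioned on, so the path is blocked at V0.
Path 2: V1 → V2 ← V0 → V4 → V5
  V0 is a fork here and V0 is conditioned on, so the path is blocked at V0.
Path 3: V1 → V2 ← V0 → V4 ← V3 → V5
  V0 is a fork here and V0 is conditioned on, so the path is blocked at V0.
Path 4: V1 → V4 → V5
  V4 is a chain here and V4 is conditioned on, so the path is blocked at V4.
Path 5: V1 → V4 ← V0 → V5
  V0 is a fork here and V0 is conditioned on, so the path is blocked at V0.
Path 6: V1 → V4 ← V3 → V5
  V3 is a fork here and V3 is conditioned on, so the path is blocked at V3.
All paths are blocked; V1 ⊥ V5 | {V0, V2, V3, V4} holds.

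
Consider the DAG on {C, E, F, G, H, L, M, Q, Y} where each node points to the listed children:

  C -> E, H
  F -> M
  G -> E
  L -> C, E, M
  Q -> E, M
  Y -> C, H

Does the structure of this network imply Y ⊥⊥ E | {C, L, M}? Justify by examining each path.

Yes

6 paths connect Y and E; each must be blocked for d-separation to hold:
Path 1: Y → H ← C → E
  H is a collider here and neither H nor any of its descendants is conditioned on, so the collider stays closed — the path is blocked at H.
Path 2: Y → H ← C ← L → M ← Q → E
  H is a collider here and neither H nor any of its descendants is conditioned on, so the collider stays closed — the path is blocked at H.
Path 3: Y → H ← C ← L → E
  H is a collider here and neither H nor any of its descendants is conditioned on, so the collider stays closed — the path is blocked at H.
Path 4: Y → C → E
  C is a chain here and C is conditioned on, so the path is blocked at C.
Path 5: Y → C ← L → M ← Q → E
  L is a fork here and L is conditioned on, so the path is blocked at L.
Path 6: Y → C ← L → E
  L is a fork here and L is conditioned on, so the path is blocked at L.
Every path is blocked, so Y and E are d-separated given {C, L, M}.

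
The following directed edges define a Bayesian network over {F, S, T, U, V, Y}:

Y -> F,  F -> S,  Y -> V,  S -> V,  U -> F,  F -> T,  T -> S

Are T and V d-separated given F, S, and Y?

Yes

There are 4 undirected paths between T and V; checking each against the conditioning set {F, S, Y}:
Path 1: T ← F ← Y → V
  F is a chain here and F is conditioned on, so the path is blocked at F.
Path 2: T ← F → S → V
  F is a fork here and F is conditioned on, so the path is blocked at F.
Path 3: T → S ← F ← Y → V
  F is a chain here and F is conditioned on, so the path is blocked at F.
Path 4: T → S → V
  S is a chain here and S is conditioned on, so the path is blocked at S.
Every path is blocked, so T and V are d-separated given {F, S, Y}.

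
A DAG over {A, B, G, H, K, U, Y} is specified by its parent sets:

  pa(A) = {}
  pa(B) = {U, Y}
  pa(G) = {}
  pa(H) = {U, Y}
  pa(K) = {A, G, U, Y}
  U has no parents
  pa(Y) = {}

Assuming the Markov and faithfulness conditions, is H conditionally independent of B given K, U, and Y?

Yes

4 paths connect H and B; each must be blocked for d-separation to hold:
  1. H ← U → B — U:fork[blocks] ⇒ blocked
  2. H ← U → K ← Y → B — U:fork[blocks]; K:collider[open]; Y:fork[blocks] ⇒ blocked
  3. H ← Y → B — Y:fork[blocks] ⇒ blocked
  4. H ← Y → K ← U → B — Y:fork[blocks]; K:collider[open]; U:fork[blocks] ⇒ blocked
All paths are blocked; H ⊥ B | {K, U, Y} holds.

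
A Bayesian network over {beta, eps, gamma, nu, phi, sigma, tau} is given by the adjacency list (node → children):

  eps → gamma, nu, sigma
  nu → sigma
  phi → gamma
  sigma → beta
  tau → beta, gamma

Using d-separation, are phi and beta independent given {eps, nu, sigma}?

Yes

We examine all 3 paths between phi and beta:
  1. phi → gamma ← eps → sigma → beta — gamma:collider[blocks]; eps:fork[blocks]; sigma:chain[blocks] ⇒ blocked
  2. phi → gamma ← eps → nu → sigma → beta — gamma:collider[blocks]; eps:fork[blocks]; nu:chain[blocks]; sigma:chain[blocks] ⇒ blocked
  3. phi → gamma ← tau → beta — gamma:collider[blocks]; tau:fork[open] ⇒ blocked
All paths are blocked; phi ⊥ beta | {eps, nu, sigma} holds.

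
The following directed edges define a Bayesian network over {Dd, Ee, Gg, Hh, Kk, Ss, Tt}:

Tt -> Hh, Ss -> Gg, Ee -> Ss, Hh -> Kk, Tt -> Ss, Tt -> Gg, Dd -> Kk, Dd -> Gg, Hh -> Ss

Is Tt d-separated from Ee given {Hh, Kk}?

Enumerating the 5 paths from Tt to Ee and testing each for blocking by {Hh, Kk}:
  1. Tt → Ss ← Ee — Ss:collider[blocks] ⇒ blocked
  2. Tt → Hh → Ss ← Ee — Hh:chain[blocks]; Ss:collider[blocks] ⇒ blocked
  3. Tt → Hh → Kk ← Dd → Gg ← Ss ← Ee — Hh:chain[blocks]; Kk:collider[open]; Dd:fork[open]; Gg:collider[blocks]; Ss:chain[open] ⇒ blocked
  4. Tt → Gg ← Ss ← Ee — Gg:collider[blocks]; Ss:chain[open] ⇒ blocked
  5. Tt → Gg ← Dd → Kk ← Hh → Ss ← Ee — Gg:collider[blocks]; Dd:fork[open]; Kk:collider[open]; Hh:fork[blocks]; Ss:collider[blocks] ⇒ blocked
All paths are blocked; Tt ⊥ Ee | {Hh, Kk} holds.

Yes — Tt and Ee are d-separated given {Hh, Kk}.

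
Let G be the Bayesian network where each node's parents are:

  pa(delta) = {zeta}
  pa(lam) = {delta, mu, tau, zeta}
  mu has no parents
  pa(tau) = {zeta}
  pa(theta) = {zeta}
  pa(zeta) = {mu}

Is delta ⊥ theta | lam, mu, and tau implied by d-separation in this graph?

We examine all 4 paths between delta and theta:
  1. delta ← zeta → theta — zeta:fork[open] ⇒ active
  2. delta → lam ← zeta → theta — lam:collider[open]; zeta:fork[open] ⇒ active
  3. delta → lam ← tau ← zeta → theta — lam:collider[open]; tau:chain[blocks]; zeta:fork[open] ⇒ blocked
  4. delta → lam ← mu → zeta → theta — lam:collider[open]; mu:fork[blocks]; zeta:chain[open] ⇒ blocked
At least one path is unblocked, so d-separation fails.

No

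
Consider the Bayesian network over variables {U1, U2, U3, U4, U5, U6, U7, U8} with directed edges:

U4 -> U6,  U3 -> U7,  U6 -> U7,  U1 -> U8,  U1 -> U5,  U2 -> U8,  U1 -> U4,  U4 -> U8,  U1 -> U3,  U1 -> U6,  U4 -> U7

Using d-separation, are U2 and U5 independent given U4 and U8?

No

We examine all 6 paths between U2 and U5:
Path 1: U2 → U8 ← U4 → U7 ← U3 ← U1 → U5
  U4 is a fork here and U4 is conditioned on, so the path is blocked at U4.
Path 2: U2 → U8 ← U4 → U7 ← U6 ← U1 → U5
  U4 is a fork here and U4 is conditioned on, so the path is blocked at U4.
Path 3: U2 → U8 ← U4 ← U1 → U5
  U4 is a chain here and U4 is conditioned on, so the path is blocked at U4.
Path 4: U2 → U8 ← U4 → U6 → U7 ← U3 ← U1 → U5
  U4 is a fork here and U4 is conditioned on, so the path is blocked at U4.
Path 5: U2 → U8 ← U4 → U6 ← U1 → U5
  U4 is a fork here and U4 is conditioned on, so the path is blocked at U4.
Path 6: U2 → U8 ← U1 → U5
  U8 is a collider and U8 is conditioned on, which opens it; U1 is a fork and U1 is not conditioned on — no node blocks this path, so it is active.
At least one path is unblocked, so d-separation fails.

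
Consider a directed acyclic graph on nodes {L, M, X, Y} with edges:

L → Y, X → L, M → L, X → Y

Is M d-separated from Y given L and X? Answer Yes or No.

Yes

2 paths connect M and Y; each must be blocked for d-separation to hold:
Path 1: M → L ← X → Y
  X is a fork here and X is conditioned on, so the path is blocked at X.
Path 2: M → L → Y
  L is a chain here and L is conditioned on, so the path is blocked at L.
Every path is blocked, so M and Y are d-separated given {L, X}.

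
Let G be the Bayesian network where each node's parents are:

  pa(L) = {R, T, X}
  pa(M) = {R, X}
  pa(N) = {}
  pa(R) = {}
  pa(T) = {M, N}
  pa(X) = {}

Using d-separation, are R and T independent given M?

4 paths connect R and T; each must be blocked for d-separation to hold:
  1. R → M ← X → L ← T — M:collider[open]; X:fork[open]; L:collider[blocks] ⇒ blocked
  2. R → M → T — M:chain[blocks] ⇒ blocked
  3. R → L ← X → M → T — L:collider[blocks]; X:fork[open]; M:chain[blocks] ⇒ blocked
  4. R → L ← T — L:collider[blocks] ⇒ blocked
Every path is blocked, so R and T are d-separated given {M}.

Yes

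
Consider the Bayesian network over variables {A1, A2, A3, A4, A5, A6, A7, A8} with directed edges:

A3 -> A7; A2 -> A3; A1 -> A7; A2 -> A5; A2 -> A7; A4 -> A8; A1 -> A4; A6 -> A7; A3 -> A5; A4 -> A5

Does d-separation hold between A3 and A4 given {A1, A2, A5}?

We examine all 6 paths between A3 and A4:
Path 1: A3 → A7 ← A1 → A4
  A7 is a collider here and neither A7 nor any of its descendants is conditioned on, so the collider stays closed — the path is blocked at A7.
Path 2: A3 → A7 ← A2 → A5 ← A4
  A7 is a collider here and neither A7 nor any of its descendants is conditioned on, so the collider stays closed — the path is blocked at A7.
Path 3: A3 → A5 ← A4
  A5 is a collider and A5 is conditioned on, which opens it — no node blocks this path, so it is active.
Path 4: A3 → A5 ← A2 → A7 ← A1 → A4
  A2 is a fork here and A2 is conditioned on, so the path is blocked at A2.
Path 5: A3 ← A2 → A7 ← A1 → A4
  A2 is a fork here and A2 is conditioned on, so the path is blocked at A2.
Path 6: A3 ← A2 → A5 ← A4
  A2 is a fork here and A2 is conditioned on, so the path is blocked at A2.
Since the path A3 → A5 ← A4 is active, A3 and A4 are not d-separated given {A1, A2, A5}.

No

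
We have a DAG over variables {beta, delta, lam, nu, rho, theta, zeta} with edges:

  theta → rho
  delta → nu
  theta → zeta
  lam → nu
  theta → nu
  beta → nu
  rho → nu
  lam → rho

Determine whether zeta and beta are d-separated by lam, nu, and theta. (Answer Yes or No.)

Yes

3 paths connect zeta and beta; each must be blocked for d-separation to hold:
Path 1: zeta ← theta → rho → nu ← beta
  theta is a fork here and theta is conditioned on, so the path is blocked at theta.
Path 2: zeta ← theta → rho ← lam → nu ← beta
  theta is a fork here and theta is conditioned on, so the path is blocked at theta.
Path 3: zeta ← theta → nu ← beta
  theta is a fork here and theta is conditioned on, so the path is blocked at theta.
Since every path is blocked, d-separation holds.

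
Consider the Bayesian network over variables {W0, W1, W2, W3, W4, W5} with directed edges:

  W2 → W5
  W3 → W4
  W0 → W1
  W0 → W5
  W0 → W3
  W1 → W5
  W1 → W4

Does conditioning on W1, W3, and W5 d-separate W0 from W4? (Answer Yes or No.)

Yes

Enumerating the 3 paths from W0 to W4 and testing each for blocking by {W1, W3, W5}:
Path 1: W0 → W5 ← W1 → W4
  W1 is a fork here and W1 is conditioned on, so the path is blocked at W1.
Path 2: W0 → W3 → W4
  W3 is a chain here and W3 is conditioned on, so the path is blocked at W3.
Path 3: W0 → W1 → W4
  W1 is a chain here and W1 is conditioned on, so the path is blocked at W1.
Since every path is blocked, d-separation holds.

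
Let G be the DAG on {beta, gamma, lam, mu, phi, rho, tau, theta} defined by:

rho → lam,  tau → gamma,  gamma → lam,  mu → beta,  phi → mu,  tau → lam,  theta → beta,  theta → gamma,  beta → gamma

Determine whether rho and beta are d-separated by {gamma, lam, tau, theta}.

Yes

There are 4 undirected paths between rho and beta; checking each against the conditioning set {gamma, lam, tau, theta}:
Path 1: rho → lam ← tau → gamma ← beta
  tau is a fork here and tau is conditioned on, so the path is blocked at tau.
Path 2: rho → lam ← tau → gamma ← theta → beta
  tau is a fork here and tau is conditioned on, so the path is blocked at tau.
Path 3: rho → lam ← gamma ← beta
  gamma is a chain here and gamma is conditioned on, so the path is blocked at gamma.
Path 4: rho → lam ← gamma ← theta → beta
  gamma is a chain here and gamma is conditioned on, so the path is blocked at gamma.
All paths are blocked; rho ⊥ beta | {gamma, lam, tau, theta} holds.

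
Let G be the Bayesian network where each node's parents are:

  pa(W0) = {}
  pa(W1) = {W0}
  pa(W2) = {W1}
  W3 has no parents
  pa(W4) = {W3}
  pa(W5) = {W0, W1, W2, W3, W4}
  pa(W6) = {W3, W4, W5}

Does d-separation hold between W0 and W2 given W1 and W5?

No

4 paths connect W0 and W2; each must be blocked for d-separation to hold:
Path 1: W0 → W5 ← W2
  W5 is a collider and W5 is conditioned on, which opens it — no node blocks this path, so it is active.
Path 2: W0 → W5 ← W1 → W2
  W1 is a fork here and W1 is conditioned on, so the path is blocked at W1.
Path 3: W0 → W1 → W5 ← W2
  W1 is a chain here and W1 is conditioned on, so the path is blocked at W1.
Path 4: W0 → W1 → W2
  W1 is a chain here and W1 is conditioned on, so the path is blocked at W1.
Because an active path exists, W0 and W2 are not d-separated.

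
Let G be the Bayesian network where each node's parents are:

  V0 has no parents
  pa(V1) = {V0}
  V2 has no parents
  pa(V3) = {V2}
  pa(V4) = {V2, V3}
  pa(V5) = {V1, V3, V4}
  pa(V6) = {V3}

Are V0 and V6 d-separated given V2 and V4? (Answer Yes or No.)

There are 3 undirected paths between V0 and V6; checking each against the conditioning set {V2, V4}:
Path 1: V0 → V1 → V5 ← V4 ← V2 → V3 → V6
  V5 is a collider here and neither V5 nor any of its descendants is conditioned on, so the collider stays closed — the path is blocked at V5.
Path 2: V0 → V1 → V5 ← V4 ← V3 → V6
  V5 is a collider here and neither V5 nor any of its descendants is conditioned on, so the collider stays closed — the path is blocked at V5.
Path 3: V0 → V1 → V5 ← V3 → V6
  V5 is a collider here and neither V5 nor any of its descendants is conditioned on, so the collider stays closed — the path is blocked at V5.
Since every path is blocked, d-separation holds.

Yes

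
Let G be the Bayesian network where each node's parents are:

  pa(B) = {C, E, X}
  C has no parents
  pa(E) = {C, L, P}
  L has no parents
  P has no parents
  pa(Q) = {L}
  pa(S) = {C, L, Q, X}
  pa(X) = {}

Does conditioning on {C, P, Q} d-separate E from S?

There are 6 undirected paths between E and S; checking each against the conditioning set {C, P, Q}:
Path 1: E ← L → Q → S
  Q is a chain here and Q is conditioned on, so the path is blocked at Q.
Path 2: E ← L → S
  L is a fork and L is not conditioned on — no node blocks this path, so it is active.
Path 3: E ← C → S
  C is a fork here and C is conditioned on, so the path is blocked at C.
Path 4: E ← C → B ← X → S
  C is a fork here and C is conditioned on, so the path is blocked at C.
Path 5: E → B ← C → S
  B is a collider here and neither B nor any of its descendants is conditioned on, so the collider stays closed — the path is blocked at B.
Path 6: E → B ← X → S
  B is a collider here and neither B nor any of its descendants is conditioned on, so the collider stays closed — the path is blocked at B.
Because an active path exists, E and S are not d-separated.

No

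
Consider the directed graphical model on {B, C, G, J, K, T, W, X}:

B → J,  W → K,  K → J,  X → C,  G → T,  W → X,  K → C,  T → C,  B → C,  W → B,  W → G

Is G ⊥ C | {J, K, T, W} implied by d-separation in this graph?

Enumerating the 6 paths from G to C and testing each for blocking by {J, K, T, W}:
Path 1: G → T → C
  T is a chain here and T is conditioned on, so the path is blocked at T.
Path 2: G ← W → B → J ← K → C
  W is a fork here and W is conditioned on, so the path is blocked at W.
Path 3: G ← W → B → C
  W is a fork here and W is conditioned on, so the path is blocked at W.
Path 4: G ← W → X → C
  W is a fork here and W is conditioned on, so the path is blocked at W.
Path 5: G ← W → K → J ← B → C
  W is a fork here and W is conditioned on, so the path is blocked at W.
Path 6: G ← W → K → C
  W is a fork here and W is conditioned on, so the path is blocked at W.
Since every path is blocked, d-separation holds.

Yes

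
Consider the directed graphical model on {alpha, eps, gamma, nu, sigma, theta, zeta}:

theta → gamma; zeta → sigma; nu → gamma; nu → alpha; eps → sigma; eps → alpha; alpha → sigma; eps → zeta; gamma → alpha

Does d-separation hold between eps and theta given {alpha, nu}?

No — eps and theta are not d-separated given {alpha, nu}.

Enumerating the 6 paths from eps to theta and testing each for blocking by {alpha, nu}:
Path 1: eps → zeta → sigma ← alpha ← gamma ← theta
  sigma is a collider here and neither sigma nor any of its descendants is conditioned on, so the collider stays closed — the path is blocked at sigma.
Path 2: eps → zeta → sigma ← alpha ← nu → gamma ← theta
  sigma is a collider here and neither sigma nor any of its descendants is conditioned on, so the collider stays closed — the path is blocked at sigma.
Path 3: eps → alpha ← gamma ← theta
  alpha is a collider and alpha is conditioned on, which opens it; gamma is a chain and gamma is not conditioned on — no node blocks this path, so it is active.
Path 4: eps → alpha ← nu → gamma ← theta
  nu is a fork here and nu is conditioned on, so the path is blocked at nu.
Path 5: eps → sigma ← alpha ← gamma ← theta
  sigma is a collider here and neither sigma nor any of its descendants is conditioned on, so the collider stays closed — the path is blocked at sigma.
Path 6: eps → sigma ← alpha ← nu → gamma ← theta
  sigma is a collider here and neither sigma nor any of its descendants is conditioned on, so the collider stays closed — the path is blocked at sigma.
Because an active path exists, eps and theta are not d-separated.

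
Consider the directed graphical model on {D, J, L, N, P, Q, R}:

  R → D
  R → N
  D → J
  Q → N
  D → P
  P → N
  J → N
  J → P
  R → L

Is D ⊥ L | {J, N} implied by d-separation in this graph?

We examine all 5 paths between D and L:
  1. D → P → N ← R → L — P:chain[open]; N:collider[open]; R:fork[open] ⇒ active
  2. D → P ← J → N ← R → L — P:collider[open]; J:fork[blocks]; N:collider[open]; R:fork[open] ⇒ blocked
  3. D ← R → L — R:fork[open] ⇒ active
  4. D → J → N ← R → L — J:chain[blocks]; N:collider[open]; R:fork[open] ⇒ blocked
  5. D → J → P → N ← R → L — J:chain[blocks]; P:chain[open]; N:collider[open]; R:fork[open] ⇒ blocked
Because an active path exists, D and L are not d-separated.

No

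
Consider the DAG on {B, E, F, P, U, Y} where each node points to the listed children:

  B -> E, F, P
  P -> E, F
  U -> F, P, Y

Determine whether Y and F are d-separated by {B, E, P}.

We examine all 4 paths between Y and F:
Path 1: Y ← U → P ← B → F
  B is a fork here and B is conditioned on, so the path is blocked at B.
Path 2: Y ← U → P → E ← B → F
  P is a chain here and P is conditioned on, so the path is blocked at P.
Path 3: Y ← U → P → F
  P is a chain here and P is conditioned on, so the path is blocked at P.
Path 4: Y ← U → F
  U is a fork and U is not conditioned on — no node blocks this path, so it is active.
At least one path is unblocked, so d-separation fails.

No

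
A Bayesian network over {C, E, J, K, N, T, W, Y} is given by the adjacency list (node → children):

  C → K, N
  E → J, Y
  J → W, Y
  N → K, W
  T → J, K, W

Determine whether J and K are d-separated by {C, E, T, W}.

No

6 paths connect J and K; each must be blocked for d-separation to hold:
Path 1: J → W ← N ← C → K
  C is a fork here and C is conditioned on, so the path is blocked at C.
Path 2: J → W ← N → K
  W is a collider and W is conditioned on, which opens it; N is a fork and N is not conditioned on — no node blocks this path, so it is active.
Path 3: J → W ← T → K
  T is a fork here and T is conditioned on, so the path is blocked at T.
Path 4: J ← T → W ← N ← C → K
  T is a fork here and T is conditioned on, so the path is blocked at T.
Path 5: J ← T → W ← N → K
  T is a fork here and T is conditioned on, so the path is blocked at T.
Path 6: J ← T → K
  T is a fork here and T is conditioned on, so the path is blocked at T.
At least one path is unblocked, so d-separation fails.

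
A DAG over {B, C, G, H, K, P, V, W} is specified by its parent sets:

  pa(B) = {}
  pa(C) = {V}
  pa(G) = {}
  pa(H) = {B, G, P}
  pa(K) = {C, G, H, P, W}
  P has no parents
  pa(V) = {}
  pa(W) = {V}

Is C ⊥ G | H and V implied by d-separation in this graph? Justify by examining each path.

There are 6 undirected paths between C and G; checking each against the conditioning set {H, V}:
  1. C → K ← G — K:collider[blocks] ⇒ blocked
  2. C → K ← P → H ← G — K:collider[blocks]; P:fork[open]; H:collider[open] ⇒ blocked
  3. C → K ← H ← G — K:collider[blocks]; H:chain[blocks] ⇒ blocked
  4. C ← V → W → K ← G — V:fork[blocks]; W:chain[open]; K:collider[blocks] ⇒ blocked
  5. C ← V → W → K ← P → H ← G — V:fork[blocks]; W:chain[open]; K:collider[blocks]; P:fork[open]; H:collider[open] ⇒ blocked
  6. C ← V → W → K ← H ← G — V:fork[blocks]; W:chain[open]; K:collider[blocks]; H:chain[blocks] ⇒ blocked
All paths are blocked; C ⊥ G | {H, V} holds.

Yes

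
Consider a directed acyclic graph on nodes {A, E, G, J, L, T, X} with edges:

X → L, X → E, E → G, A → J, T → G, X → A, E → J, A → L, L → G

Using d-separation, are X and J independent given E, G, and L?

We examine all 6 paths between X and J:
  1. X → A → J — A:chain[open] ⇒ active
  2. X → A → L → G ← E → J — A:chain[open]; L:chain[blocks]; G:collider[open]; E:fork[blocks] ⇒ blocked
  3. X → E → J — E:chain[blocks] ⇒ blocked
  4. X → E → G ← L ← A → J — E:chain[blocks]; G:collider[open]; L:chain[blocks]; A:fork[open] ⇒ blocked
  5. X → L ← A → J — L:collider[open]; A:fork[open] ⇒ active
  6. X → L → G ← E → J — L:chain[blocks]; G:collider[open]; E:fork[blocks] ⇒ blocked
At least one path is unblocked, so d-separation fails.

No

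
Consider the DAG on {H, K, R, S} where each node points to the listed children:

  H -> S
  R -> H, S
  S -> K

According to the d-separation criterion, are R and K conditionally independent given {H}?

No

There are 2 undirected paths between R and K; checking each against the conditioning set {H}:
  1. R → S → K — S:chain[open] ⇒ active
  2. R → H → S → K — H:chain[blocks]; S:chain[open] ⇒ blocked
Since the path R → S → K is active, R and K are not d-separated given {H}.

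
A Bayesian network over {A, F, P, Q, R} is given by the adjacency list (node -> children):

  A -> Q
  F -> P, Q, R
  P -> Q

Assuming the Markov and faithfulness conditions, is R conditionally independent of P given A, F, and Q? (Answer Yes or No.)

Yes

There are 2 undirected paths between R and P; checking each against the conditioning set {A, F, Q}:
  1. R ← F → Q ← P — F:fork[blocks]; Q:collider[open] ⇒ blocked
  2. R ← F → P — F:fork[blocks] ⇒ blocked
All paths are blocked; R ⊥ P | {A, F, Q} holds.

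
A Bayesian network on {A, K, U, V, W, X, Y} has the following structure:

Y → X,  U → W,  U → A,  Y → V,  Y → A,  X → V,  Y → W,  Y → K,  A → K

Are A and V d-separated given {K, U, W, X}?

There are 6 undirected paths between A and V; checking each against the conditioning set {K, U, W, X}:
Path 1: A ← Y → V
  Y is a fork and Y is not conditioned on — no node blocks this path, so it is active.
Path 2: A ← Y → X → V
  X is a chain here and X is conditioned on, so the path is blocked at X.
Path 3: A → K ← Y → V
  K is a collider and K is conditioned on, which opens it; Y is a fork and Y is not conditioned on — no node blocks this path, so it is active.
Path 4: A → K ← Y → X → V
  X is a chain here and X is conditioned on, so the path is blocked at X.
Path 5: A ← U → W ← Y → V
  U is a fork here and U is conditioned on, so the path is blocked at U.
Path 6: A ← U → W ← Y → X → V
  U is a fork here and U is conditioned on, so the path is blocked at U.
Since the path A ← Y → V is active, A and V are not d-separated given {K, U, W, X}.

No — A and V are not d-separated given {K, U, W, X}.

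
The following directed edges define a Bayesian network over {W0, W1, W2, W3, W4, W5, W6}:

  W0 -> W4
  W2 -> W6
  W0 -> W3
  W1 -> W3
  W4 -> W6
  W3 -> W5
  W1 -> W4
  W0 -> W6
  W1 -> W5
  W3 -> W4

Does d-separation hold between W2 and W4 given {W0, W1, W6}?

No — W2 and W4 are not d-separated given {W0, W1, W6}.

5 paths connect W2 and W4; each must be blocked for d-separation to hold:
  1. W2 → W6 ← W0 → W3 ← W1 → W4 — W6:collider[open]; W0:fork[blocks]; W3:collider[open]; W1:fork[blocks] ⇒ blocked
  2. W2 → W6 ← W0 → W3 → W5 ← W1 → W4 — W6:collider[open]; W0:fork[blocks]; W3:chain[open]; W5:collider[blocks]; W1:fork[blocks] ⇒ blocked
  3. W2 → W6 ← W0 → W3 → W4 — W6:collider[open]; W0:fork[blocks]; W3:chain[open] ⇒ blocked
  4. W2 → W6 ← W0 → W4 — W6:collider[open]; W0:fork[blocks] ⇒ blocked
  5. W2 → W6 ← W4 — W6:collider[open] ⇒ active
Since the path W2 → W6 ← W4 is active, W2 and W4 are not d-separated given {W0, W1, W6}.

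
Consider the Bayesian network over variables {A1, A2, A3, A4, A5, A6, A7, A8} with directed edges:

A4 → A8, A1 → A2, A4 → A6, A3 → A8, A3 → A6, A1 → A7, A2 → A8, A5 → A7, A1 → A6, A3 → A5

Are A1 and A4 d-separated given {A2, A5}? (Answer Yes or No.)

We examine all 6 paths between A1 and A4:
Path 1: A1 → A7 ← A5 ← A3 → A6 ← A4
  A7 is a collider here and neither A7 nor any of its descendants is conditioned on, so the collider stays closed — the path is blocked at A7.
Path 2: A1 → A7 ← A5 ← A3 → A8 ← A4
  A7 is a collider here and neither A7 nor any of its descendants is conditioned on, so the collider stays closed — the path is blocked at A7.
Path 3: A1 → A6 ← A3 → A8 ← A4
  A6 is a collider here and neither A6 nor any of its descendants is conditioned on, so the collider stays closed — the path is blocked at A6.
Path 4: A1 → A6 ← A4
  A6 is a collider here and neither A6 nor any of its descendants is conditioned on, so the collider stays closed — the path is blocked at A6.
Path 5: A1 → A2 → A8 ← A3 → A6 ← A4
  A2 is a chain here and A2 is conditioned on, so the path is blocked at A2.
Path 6: A1 → A2 → A8 ← A4
  A2 is a chain here and A2 is conditioned on, so the path is blocked at A2.
Since every path is blocked, d-separation holds.

Yes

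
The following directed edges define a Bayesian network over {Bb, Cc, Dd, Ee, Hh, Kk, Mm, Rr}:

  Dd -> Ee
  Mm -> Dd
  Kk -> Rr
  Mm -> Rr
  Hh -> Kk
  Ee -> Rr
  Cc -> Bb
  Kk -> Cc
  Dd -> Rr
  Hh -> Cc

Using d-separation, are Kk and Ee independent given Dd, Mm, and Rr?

Enumerating the 3 paths from Kk to Ee and testing each for blocking by {Dd, Mm, Rr}:
  1. Kk → Rr ← Mm → Dd → Ee — Rr:collider[open]; Mm:fork[blocks]; Dd:chain[blocks] ⇒ blocked
  2. Kk → Rr ← Dd → Ee — Rr:collider[open]; Dd:fork[blocks] ⇒ blocked
  3. Kk → Rr ← Ee — Rr:collider[open] ⇒ active
Since the path Kk → Rr ← Ee is active, Kk and Ee are not d-separated given {Dd, Mm, Rr}.

No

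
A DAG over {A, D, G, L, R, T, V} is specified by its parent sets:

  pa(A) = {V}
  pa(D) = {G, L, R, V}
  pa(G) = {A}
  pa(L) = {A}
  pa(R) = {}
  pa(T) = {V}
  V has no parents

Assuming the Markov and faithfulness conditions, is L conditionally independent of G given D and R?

We examine all 4 paths between L and G:
Path 1: L → D ← G
  D is a collider and D is conditioned on, which opens it — no node blocks this path, so it is active.
Path 2: L → D ← V → A → G
  D is a collider and D is conditioned on, which opens it; V is a fork and V is not conditioned on; A is a chain and A is not conditioned on — no node blocks this path, so it is active.
Path 3: L ← A → G
  A is a fork and A is not conditioned on — no node blocks this path, so it is active.
Path 4: L ← A ← V → D ← G
  A is a chain and A is not conditioned on; V is a fork and V is not conditioned on; D is a collider and D is conditioned on, which opens it — no node blocks this path, so it is active.
Because an active path exists, L and G are not d-separated.

No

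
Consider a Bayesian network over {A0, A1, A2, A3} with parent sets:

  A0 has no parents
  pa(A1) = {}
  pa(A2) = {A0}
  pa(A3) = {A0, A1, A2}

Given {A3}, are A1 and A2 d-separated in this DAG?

2 paths connect A1 and A2; each must be blocked for d-separation to hold:
Path 1: A1 → A3 ← A0 → A2
  A3 is a collider and A3 is conditioned on, which opens it; A0 is a fork and A0 is not conditioned on — no node blocks this path, so it is active.
Path 2: A1 → A3 ← A2
  A3 is a collider and A3 is conditioned on, which opens it — no node blocks this path, so it is active.
Since the path A1 → A3 ← A0 → A2 is active, A1 and A2 are not d-separated given {A3}.

No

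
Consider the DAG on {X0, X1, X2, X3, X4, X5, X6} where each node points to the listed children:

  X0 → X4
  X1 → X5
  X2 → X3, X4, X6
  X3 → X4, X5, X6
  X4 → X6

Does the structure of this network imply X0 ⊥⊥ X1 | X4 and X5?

5 paths connect X0 and X1; each must be blocked for d-separation to hold:
  1. X0 → X4 ← X3 → X5 ← X1 — X4:collider[open]; X3:fork[open]; X5:collider[open] ⇒ active
  2. X0 → X4 ← X2 → X3 → X5 ← X1 — X4:collider[open]; X2:fork[open]; X3:chain[open]; X5:collider[open] ⇒ active
  3. X0 → X4 ← X2 → X6 ← X3 → X5 ← X1 — X4:collider[open]; X2:fork[open]; X6:collider[blocks]; X3:fork[open]; X5:collider[open] ⇒ blocked
  4. X0 → X4 → X6 ← X3 → X5 ← X1 — X4:chain[blocks]; X6:collider[blocks]; X3:fork[open]; X5:collider[open] ⇒ blocked
  5. X0 → X4 → X6 ← X2 → X3 → X5 ← X1 — X4:chain[blocks]; X6:collider[blocks]; X2:fork[open]; X3:chain[open]; X5:collider[open] ⇒ blocked
At least one path is unblocked, so d-separation fails.

No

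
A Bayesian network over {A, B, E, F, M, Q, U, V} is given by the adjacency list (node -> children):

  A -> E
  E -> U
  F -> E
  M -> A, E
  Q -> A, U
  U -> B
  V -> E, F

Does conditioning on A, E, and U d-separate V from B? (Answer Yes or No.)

Yes

Enumerating the 6 paths from V to B and testing each for blocking by {A, E, U}:
  1. V → F → E → U → B — F:chain[open]; E:chain[blocks]; U:chain[blocks] ⇒ blocked
  2. V → F → E ← A ← Q → U → B — F:chain[open]; E:collider[open]; A:chain[blocks]; Q:fork[open]; U:chain[blocks] ⇒ blocked
  3. V → F → E ← M → A ← Q → U → B — F:chain[open]; E:collider[open]; M:fork[open]; A:collider[open]; Q:fork[open]; U:chain[blocks] ⇒ blocked
  4. V → E → U → B — E:chain[blocks]; U:chain[blocks] ⇒ blocked
  5. V → E ← A ← Q → U → B — E:collider[open]; A:chain[blocks]; Q:fork[open]; U:chain[blocks] ⇒ blocked
  6. V → E ← M → A ← Q → U → B — E:collider[open]; M:fork[open]; A:collider[open]; Q:fork[open]; U:chain[blocks] ⇒ blocked
All paths are blocked; V ⊥ B | {A, E, U} holds.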